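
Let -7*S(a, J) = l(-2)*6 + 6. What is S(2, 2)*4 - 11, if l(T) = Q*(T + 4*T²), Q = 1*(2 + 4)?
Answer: -2117/7 ≈ -302.43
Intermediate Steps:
Q = 6 (Q = 1*6 = 6)
l(T) = 6*T + 24*T² (l(T) = 6*(T + 4*T²) = 6*T + 24*T²)
S(a, J) = -510/7 (S(a, J) = -((6*(-2)*(1 + 4*(-2)))*6 + 6)/7 = -((6*(-2)*(1 - 8))*6 + 6)/7 = -((6*(-2)*(-7))*6 + 6)/7 = -(84*6 + 6)/7 = -(504 + 6)/7 = -⅐*510 = -510/7)
S(2, 2)*4 - 11 = -510/7*4 - 11 = -2040/7 - 11 = -2117/7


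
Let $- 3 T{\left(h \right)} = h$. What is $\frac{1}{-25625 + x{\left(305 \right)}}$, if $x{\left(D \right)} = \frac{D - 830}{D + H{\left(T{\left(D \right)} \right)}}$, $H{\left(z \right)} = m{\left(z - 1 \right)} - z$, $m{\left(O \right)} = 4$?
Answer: $- \frac{176}{4510225} \approx -3.9022 \cdot 10^{-5}$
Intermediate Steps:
$T{\left(h \right)} = - \frac{h}{3}$
$H{\left(z \right)} = 4 - z$
$x{\left(D \right)} = \frac{-830 + D}{4 + \frac{4 D}{3}}$ ($x{\left(D \right)} = \frac{D - 830}{D - \left(-4 - \frac{D}{3}\right)} = \frac{-830 + D}{D + \left(4 + \frac{D}{3}\right)} = \frac{-830 + D}{4 + \frac{4 D}{3}}$)
$\frac{1}{-25625 + x{\left(305 \right)}} = \frac{1}{-25625 + \frac{3 \left(-830 + 305\right)}{4 \left(3 + 305\right)}} = \frac{1}{-25625 + \frac{3}{4} \cdot \frac{1}{308} \left(-525\right)} = \frac{1}{-25625 - \frac{225}{176}} = \frac{1}{- \frac{4510225}{176}} = - \frac{176}{4510225}$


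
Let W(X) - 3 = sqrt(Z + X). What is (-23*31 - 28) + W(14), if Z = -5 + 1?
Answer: -738 + sqrt(10) ≈ -734.84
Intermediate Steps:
Z = -4
W(X) = 3 + sqrt(-4 + X)
(-23*31 - 28) + W(14) = (-23*31 - 28) + (3 + sqrt(-4 + 14)) = (-713 - 28) + (3 + sqrt(10)) = -741 + (3 + sqrt(10)) = -738 + sqrt(10)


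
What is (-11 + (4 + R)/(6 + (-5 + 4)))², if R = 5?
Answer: 2116/25 ≈ 84.640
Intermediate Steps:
(-11 + (4 + R)/(6 + (-5 + 4)))² = (-11 + (4 + 5)/(6 + (-5 + 4)))² = (-11 + 9/(6 - 1))² = (-11 + 9/5)² = (-46/5)² = 2116/25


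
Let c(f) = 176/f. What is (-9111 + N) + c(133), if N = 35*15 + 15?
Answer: -1139767/133 ≈ -8569.7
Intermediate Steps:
N = 540 (N = 525 + 15 = 540)
(-9111 + N) + c(133) = (-9111 + 540) + 176/133 = -8571 + 176*(1/133) = -8571 + 176/133 = -1139767/133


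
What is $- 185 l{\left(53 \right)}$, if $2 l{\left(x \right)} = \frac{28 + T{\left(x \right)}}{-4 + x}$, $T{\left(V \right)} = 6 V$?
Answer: $- \frac{32005}{49} \approx -653.16$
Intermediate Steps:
$l{\left(x \right)} = \frac{28 + 6 x}{2 \left(-4 + x\right)}$ ($l{\left(x \right)} = \frac{\left(28 + 6 x\right) \frac{1}{-4 + x}}{2} = \frac{\frac{1}{-4 + x} \left(28 + 6 x\right)}{2} = \frac{28 + 6 x}{2 \left(-4 + x\right)}$)
$- 185 l{\left(53 \right)} = - 185 \frac{14 + 3 \cdot 53}{-4 + 53} = - 185 \frac{14 + 159}{49} = - 185 \cdot \frac{1}{49} \cdot 173 = \left(-185\right) \frac{173}{49} = - \frac{32005}{49}$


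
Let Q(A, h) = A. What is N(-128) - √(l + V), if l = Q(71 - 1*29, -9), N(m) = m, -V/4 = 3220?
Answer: -128 - 7*I*√262 ≈ -128.0 - 113.3*I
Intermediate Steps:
V = -12880 (V = -4*3220 = -12880)
l = 42 (l = 71 - 1*29 = 71 - 29 = 42)
N(-128) - √(l + V) = -128 - √(42 - 12880) = -128 - √(-12838) = -128 - 7*I*√262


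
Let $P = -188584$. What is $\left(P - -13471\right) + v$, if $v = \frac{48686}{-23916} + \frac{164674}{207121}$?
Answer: $- \frac{433714706504545}{2476752918} \approx -1.7511 \cdot 10^{5}$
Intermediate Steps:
$v = - \frac{3072774811}{2476752918}$ ($v = 48686 \left(- \frac{1}{23916}\right) + 164674 \cdot \frac{1}{207121} = - \frac{24343}{11958} + \frac{164674}{207121} = - \frac{3072774811}{2476752918} \approx -1.2406$)
$\left(P - -13471\right) + v = \left(-188584 - -13471\right) - \frac{3072774811}{2476752918} = \left(-188584 + 13471\right) - \frac{3072774811}{2476752918} = -175113 - \frac{3072774811}{2476752918} = - \frac{433714706504545}{2476752918}$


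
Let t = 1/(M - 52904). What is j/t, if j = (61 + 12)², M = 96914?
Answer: 234529290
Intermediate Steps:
j = 5329 (j = 73² = 5329)
t = 1/44010 (t = 1/(96914 - 52904) = 1/44010 ≈ 2.2722e-5)
j/t = 5329/(1/44010) = 5329*44010 = 234529290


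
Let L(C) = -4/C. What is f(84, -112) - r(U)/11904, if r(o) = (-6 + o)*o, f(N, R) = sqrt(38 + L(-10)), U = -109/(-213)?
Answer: 127421/540072576 + 8*sqrt(15)/5 ≈ 6.1970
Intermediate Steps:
U = 109/213 (U = -109*(-1/213) = 109/213 ≈ 0.51174)
f(N, R) = 8*sqrt(15)/5 (f(N, R) = sqrt(38 - 4/(-10)) = sqrt(38 - 4*(-1/10)) = sqrt(38 + 2/5) = sqrt(192/5) = 8*sqrt(15)/5)
r(o) = o*(-6 + o)
f(84, -112) - r(U)/11904 = 8*sqrt(15)/5 - 109*(-6 + 109/213)/213/11904 = 8*sqrt(15)/5 - (109/213)*(-1169/213)/11904 = 8*sqrt(15)/5 - (-127421)/(45369*11904) = 8*sqrt(15)/5 - 1*(-127421/540072576) = 8*sqrt(15)/5 + 127421/540072576 = 127421/540072576 + 8*sqrt(15)/5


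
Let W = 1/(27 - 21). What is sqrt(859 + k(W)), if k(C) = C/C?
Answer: 2*sqrt(215) ≈ 29.326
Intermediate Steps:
W = 1/6 ≈ 0.16667
k(C) = 1
sqrt(859 + k(W)) = sqrt(859 + 1) = sqrt(860) = 2*sqrt(215)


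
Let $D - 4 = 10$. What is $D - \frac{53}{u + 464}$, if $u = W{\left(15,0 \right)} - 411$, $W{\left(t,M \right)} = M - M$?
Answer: $13$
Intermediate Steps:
$D = 14$ ($D = 4 + 10 = 14$)
$W{\left(t,M \right)} = 0$
$u = -411$ ($u = 0 - 411 = -411$)
$D - \frac{53}{u + 464} = 14 - \frac{53}{-411 + 464} = 14 - \frac{53}{53} = 14 - 1 = 13$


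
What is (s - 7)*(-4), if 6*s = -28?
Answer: 140/3 ≈ 46.667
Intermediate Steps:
s = -14/3 (s = (1/6)*(-28) = -14/3 ≈ -4.6667)
(s - 7)*(-4) = (-14/3 - 7)*(-4) = -35/3*(-4) = 140/3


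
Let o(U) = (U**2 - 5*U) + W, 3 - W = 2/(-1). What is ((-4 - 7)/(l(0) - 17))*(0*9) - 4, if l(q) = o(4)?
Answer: -4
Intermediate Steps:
W = 5 (W = 3 - 2/(-1) = 3 - 2*(-1) = 3 - 1*(-2) = 3 + 2 = 5)
o(U) = 5 + U**2 - 5*U (o(U) = (U**2 - 5*U) + 5 = 5 + U**2 - 5*U)
l(q) = 1 (l(q) = 5 + 4**2 - 5*4 = 5 + 16 - 20 = 1)
((-4 - 7)/(l(0) - 17))*(0*9) - 4 = ((-4 - 7)/(1 - 17))*(0*9) - 4 = -11/(-16)*0 - 4 = -11*(-1/16)*0 - 4 = (11/16)*0 - 4 = 0 - 4 = -4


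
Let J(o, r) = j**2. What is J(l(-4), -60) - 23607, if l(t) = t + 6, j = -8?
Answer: -23543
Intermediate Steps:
l(t) = 6 + t
J(o, r) = 64 (J(o, r) = (-8)**2 = 64)
J(l(-4), -60) - 23607 = 64 - 23607 = -23543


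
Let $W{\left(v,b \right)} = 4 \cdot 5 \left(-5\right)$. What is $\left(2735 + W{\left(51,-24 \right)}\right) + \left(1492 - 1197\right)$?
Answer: $2930$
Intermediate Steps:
$W{\left(v,b \right)} = -100$ ($W{\left(v,b \right)} = 20 \left(-5\right) = -100$)
$\left(2735 + W{\left(51,-24 \right)}\right) + \left(1492 - 1197\right) = \left(2735 - 100\right) + \left(1492 - 1197\right) = 2635 + 295 = 2930$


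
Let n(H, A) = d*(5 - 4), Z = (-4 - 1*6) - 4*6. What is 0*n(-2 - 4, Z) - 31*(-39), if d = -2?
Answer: 1209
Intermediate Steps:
Z = -34 (Z = (-4 - 6) - 24 = -10 - 24 = -34)
n(H, A) = -2 (n(H, A) = -2*(5 - 4) = -2*1 = -2)
0*n(-2 - 4, Z) - 31*(-39) = 0*(-2) - 31*(-39) = 0 + 1209 = 1209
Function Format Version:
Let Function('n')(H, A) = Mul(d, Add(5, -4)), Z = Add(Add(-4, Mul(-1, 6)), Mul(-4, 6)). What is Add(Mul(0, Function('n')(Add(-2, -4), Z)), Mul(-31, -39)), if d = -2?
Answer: 1209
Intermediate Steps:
Z = -34 (Z = Add(Add(-4, -6), -24) = Add(-10, -24) = -34)
Function('n')(H, A) = -2 (Function('n')(H, A) = Mul(-2, Add(5, -4)) = Mul(-2, 1) = -2)
Add(Mul(0, Function('n')(Add(-2, -4), Z)), Mul(-31, -39)) = Add(Mul(0, -2), Mul(-31, -39)) = Add(0, 1209) = 1209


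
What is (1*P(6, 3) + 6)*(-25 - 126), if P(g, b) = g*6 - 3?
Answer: -5889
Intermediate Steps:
P(g, b) = -3 + 6*g (P(g, b) = 6*g - 3 = -3 + 6*g)
(1*P(6, 3) + 6)*(-25 - 126) = (1*(-3 + 6*6) + 6)*(-25 - 126) = (1*(-3 + 36) + 6)*(-151) = (1*33 + 6)*(-151) = (33 + 6)*(-151) = 39*(-151) = -5889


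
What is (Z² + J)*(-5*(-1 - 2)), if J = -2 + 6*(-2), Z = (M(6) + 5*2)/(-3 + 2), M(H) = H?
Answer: 3630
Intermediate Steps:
Z = -16 (Z = (6 + 5*2)/(-3 + 2) = (6 + 10)/(-1) = 16*(-1) = -16)
J = -14 (J = -2 - 12 = -14)
(Z² + J)*(-5*(-1 - 2)) = ((-16)² - 14)*(-5*(-1 - 2)) = (256 - 14)*(-5*(-3)) = 242*15 = 3630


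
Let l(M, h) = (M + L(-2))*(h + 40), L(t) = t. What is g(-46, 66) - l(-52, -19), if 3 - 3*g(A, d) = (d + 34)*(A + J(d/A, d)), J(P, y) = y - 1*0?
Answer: 1405/3 ≈ 468.33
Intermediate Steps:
J(P, y) = y (J(P, y) = y + 0 = y)
l(M, h) = (-2 + M)*(40 + h) (l(M, h) = (M - 2)*(h + 40) = (-2 + M)*(40 + h))
g(A, d) = 1 - (34 + d)*(A + d)/3 (g(A, d) = 1 - (d + 34)*(A + d)/3 = 1 - (34 + d)*(A + d)/3)
g(-46, 66) - l(-52, -19) = (1 - 34/3*(-46) - 34/3*66 - ⅓*66² - ⅓*(-46)*66) - (-80 - 2*(-19) + 40*(-52) - 52*(-19)) = (1 + 1564/3 - 748 - ⅓*4356 + 1012) - (-80 + 38 - 2080 + 988) = (1 + 1564/3 - 748 - 1452 + 1012) - 1*(-1134) = -1997/3 + 1134 = 1405/3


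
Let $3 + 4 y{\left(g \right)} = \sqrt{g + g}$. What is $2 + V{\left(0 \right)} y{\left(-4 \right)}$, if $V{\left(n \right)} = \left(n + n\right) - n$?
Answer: $2$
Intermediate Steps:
$y{\left(g \right)} = - \frac{3}{4} + \frac{\sqrt{2} \sqrt{g}}{4}$ ($y{\left(g \right)} = - \frac{3}{4} + \frac{\sqrt{g + g}}{4} = - \frac{3}{4} + \frac{\sqrt{2 g}}{4} = - \frac{3}{4} + \frac{\sqrt{2} \sqrt{g}}{4}$)
$V{\left(n \right)} = n$ ($V{\left(n \right)} = 2 n - n = n$)
$2 + V{\left(0 \right)} y{\left(-4 \right)} = 2 + 0 \left(- \frac{3}{4} + \frac{\sqrt{2} \sqrt{-4}}{4}\right) = 2 + 0 \left(- \frac{3}{4} + \frac{\sqrt{2} \cdot 2 i}{4}\right) = 2 + 0 \left(- \frac{3}{4} + \frac{i \sqrt{2}}{2}\right) = 2 + 0 = 2$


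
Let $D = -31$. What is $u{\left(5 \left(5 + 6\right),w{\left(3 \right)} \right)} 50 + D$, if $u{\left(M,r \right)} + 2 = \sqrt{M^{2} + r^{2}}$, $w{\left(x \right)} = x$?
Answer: $-131 + 50 \sqrt{3034} \approx 2623.1$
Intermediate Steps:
$u{\left(M,r \right)} = -2 + \sqrt{M^{2} + r^{2}}$
$u{\left(5 \left(5 + 6\right),w{\left(3 \right)} \right)} 50 + D = \left(-2 + \sqrt{\left(5 \left(5 + 6\right)\right)^{2} + 3^{2}}\right) 50 - 31 = \left(-2 + \sqrt{\left(5 \cdot 11\right)^{2} + 9}\right) 50 - 31 = \left(-2 + \sqrt{55^{2} + 9}\right) 50 - 31 = \left(-2 + \sqrt{3025 + 9}\right) 50 - 31 = \left(-2 + \sqrt{3034}\right) 50 - 31 = \left(-100 + 50 \sqrt{3034}\right) - 31 = -131 + 50 \sqrt{3034}$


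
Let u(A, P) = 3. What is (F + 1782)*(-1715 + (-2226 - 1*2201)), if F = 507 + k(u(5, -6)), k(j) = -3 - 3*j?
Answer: -13985334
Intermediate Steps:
F = 495 (F = 507 + (-3 - 3*3) = 507 + (-3 - 9) = 507 - 12 = 495)
(F + 1782)*(-1715 + (-2226 - 1*2201)) = (495 + 1782)*(-1715 + (-2226 - 1*2201)) = 2277*(-1715 + (-2226 - 2201)) = 2277*(-1715 - 4427) = 2277*(-6142) = -13985334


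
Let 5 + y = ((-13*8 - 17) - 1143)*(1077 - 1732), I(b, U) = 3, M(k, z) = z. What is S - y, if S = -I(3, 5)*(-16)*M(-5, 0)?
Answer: -827915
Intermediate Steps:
y = 827915 (y = -5 + ((-13*8 - 17) - 1143)*(1077 - 1732) = -5 + ((-104 - 17) - 1143)*(-655) = -5 + (-121 - 1143)*(-655) = -5 - 1264*(-655) = -5 + 827920 = 827915)
S = 0 (S = -3*(-16)*0 = -(-48)*0 = -1*0 = 0)
S - y = 0 - 1*827915 = 0 - 827915 = -827915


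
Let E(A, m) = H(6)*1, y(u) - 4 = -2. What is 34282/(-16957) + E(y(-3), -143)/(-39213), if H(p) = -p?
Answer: -448066108/221644947 ≈ -2.0215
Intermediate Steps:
y(u) = 2 (y(u) = 4 - 2 = 2)
E(A, m) = -6 (E(A, m) = -1*6*1 = -6*1 = -6)
34282/(-16957) + E(y(-3), -143)/(-39213) = 34282/(-16957) - 6/(-39213) = 34282*(-1/16957) - 6*(-1/39213) = -34282/16957 + 2/13071 = -448066108/221644947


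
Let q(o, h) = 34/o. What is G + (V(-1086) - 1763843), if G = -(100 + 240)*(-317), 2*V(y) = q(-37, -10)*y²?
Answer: -81324063/37 ≈ -2.1979e+6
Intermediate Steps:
V(y) = -17*y²/37 (V(y) = ((34/(-37))*y²)/2 = ((34*(-1/37))*y²)/2 = (-34*y²/37)/2 = -17*y²/37)
G = 107780 (G = -340*(-317) = -1*(-107780) = 107780)
G + (V(-1086) - 1763843) = 107780 + (-17/37*(-1086)² - 1763843) = 107780 + (-17/37*1179396 - 1763843) = 107780 + (-20049732/37 - 1763843) = 107780 - 85311923/37 = -81324063/37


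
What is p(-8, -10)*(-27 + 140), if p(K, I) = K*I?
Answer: 9040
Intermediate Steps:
p(K, I) = I*K
p(-8, -10)*(-27 + 140) = (-10*(-8))*(-27 + 140) = 80*113 = 9040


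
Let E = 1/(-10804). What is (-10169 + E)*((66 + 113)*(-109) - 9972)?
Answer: 3239175651591/10804 ≈ 2.9981e+8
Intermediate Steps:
E = -1/10804 ≈ -9.2558e-5
(-10169 + E)*((66 + 113)*(-109) - 9972) = (-10169 - 1/10804)*((66 + 113)*(-109) - 9972) = -109865877*(179*(-109) - 9972)/10804 = -109865877*(-19511 - 9972)/10804 = -109865877/10804*(-29483) = 3239175651591/10804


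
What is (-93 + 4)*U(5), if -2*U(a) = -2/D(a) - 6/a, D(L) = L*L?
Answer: -1424/25 ≈ -56.960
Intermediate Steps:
D(L) = L²
U(a) = a⁻² + 3/a (U(a) = -(-2/a² - 6/a)/2 = -(-6/a - 2/a²)/2 = a⁻² + 3/a)
(-93 + 4)*U(5) = (-93 + 4)*((1 + 3*5)/5²) = -89*(1 + 15)/25 = -89*16/25 = -1424/25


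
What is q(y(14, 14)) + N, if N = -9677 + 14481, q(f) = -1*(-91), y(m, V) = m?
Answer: 4895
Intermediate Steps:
q(f) = 91
N = 4804
q(y(14, 14)) + N = 91 + 4804 = 4895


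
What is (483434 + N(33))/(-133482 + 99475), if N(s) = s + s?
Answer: -483500/34007 ≈ -14.218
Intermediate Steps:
N(s) = 2*s
(483434 + N(33))/(-133482 + 99475) = (483434 + 2*33)/(-133482 + 99475) = (483434 + 66)/(-34007) = 483500*(-1/34007) = -483500/34007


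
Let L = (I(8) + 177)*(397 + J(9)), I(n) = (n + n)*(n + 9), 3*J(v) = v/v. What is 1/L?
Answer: 3/535208 ≈ 5.6053e-6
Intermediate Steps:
J(v) = ⅓ (J(v) = (v/v)/3 = (⅓)*1 = ⅓)
I(n) = 2*n*(9 + n) (I(n) = (2*n)*(9 + n) = 2*n*(9 + n))
L = 535208/3 (L = (2*8*(9 + 8) + 177)*(397 + ⅓) = (2*8*17 + 177)*(1192/3) = (272 + 177)*(1192/3) = 449*(1192/3) = 535208/3 ≈ 1.7840e+5)
1/L = 1/(535208/3) = 3/535208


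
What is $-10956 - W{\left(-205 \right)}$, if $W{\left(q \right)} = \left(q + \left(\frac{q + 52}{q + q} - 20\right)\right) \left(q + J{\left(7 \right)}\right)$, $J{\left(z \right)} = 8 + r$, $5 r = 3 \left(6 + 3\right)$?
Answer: $- \frac{55344363}{1025} \approx -53995.0$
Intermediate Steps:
$r = \frac{27}{5}$ ($r = \frac{3 \left(6 + 3\right)}{5} = \frac{3 \cdot 9}{5} = \frac{1}{5} \cdot 27 = \frac{27}{5} \approx 5.4$)
$J{\left(z \right)} = \frac{67}{5}$ ($J{\left(z \right)} = 8 + \frac{27}{5} = \frac{67}{5}$)
$W{\left(q \right)} = \left(\frac{67}{5} + q\right) \left(-20 + q + \frac{52 + q}{2 q}\right)$ ($W{\left(q \right)} = \left(q + \left(\frac{q + 52}{q + q} - 20\right)\right) \left(q + \frac{67}{5}\right) = \left(q - \left(20 - \frac{52 + q}{2 q}\right)\right) \left(\frac{67}{5} + q\right) = \left(-20 + q + \frac{52 + q}{2 q}\right) \left(\frac{67}{5} + q\right) = \left(\frac{67}{5} + q\right) \left(-20 + q + \frac{52 + q}{2 q}\right)$)
$-10956 - W{\left(-205 \right)} = -10956 - \frac{3484 - 205 \left(-2353 - -12505 + 10 \left(-205\right)^{2}\right)}{10 \left(-205\right)} = -10956 - \frac{1}{10} \left(- \frac{1}{205}\right) \left(3484 - 205 \left(-2353 + 12505 + 10 \cdot 42025\right)\right) = -10956 - \frac{1}{10} \left(- \frac{1}{205}\right) \left(3484 - 205 \left(-2353 + 12505 + 420250\right)\right) = -10956 - \frac{1}{10} \left(- \frac{1}{205}\right) \left(3484 - 88232410\right) = -10956 - \frac{1}{10} \left(- \frac{1}{205}\right) \left(-88228926\right) = -10956 - \frac{44114463}{1025} = - \frac{55344363}{1025}$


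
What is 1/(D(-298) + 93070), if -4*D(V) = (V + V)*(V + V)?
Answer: 1/4266 ≈ 0.00023441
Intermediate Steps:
D(V) = -V² (D(V) = -(V + V)*(V + V)/4 = -2*V*2*V/4 = -V²)
1/(D(-298) + 93070) = 1/(-1*(-298)² + 93070) = 1/(-1*88804 + 93070) = 1/(-88804 + 93070) = 1/4266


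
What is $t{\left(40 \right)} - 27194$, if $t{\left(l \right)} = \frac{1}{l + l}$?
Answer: $- \frac{2175519}{80} \approx -27194.0$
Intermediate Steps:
$t{\left(l \right)} = \frac{1}{2 l}$
$t{\left(40 \right)} - 27194 = \frac{1}{2 \cdot 40} - 27194 = \frac{1}{2} \cdot \frac{1}{40} - 27194 = \frac{1}{80} - 27194 = - \frac{2175519}{80}$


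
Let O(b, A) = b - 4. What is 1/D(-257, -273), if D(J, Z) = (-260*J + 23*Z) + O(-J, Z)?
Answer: 1/60794 ≈ 1.6449e-5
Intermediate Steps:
O(b, A) = -4 + b
D(J, Z) = -4 - 261*J + 23*Z (D(J, Z) = (-260*J + 23*Z) + (-4 - J) = -4 - 261*J + 23*Z)
1/D(-257, -273) = 1/(-4 - 261*(-257) + 23*(-273)) = 1/(-4 + 67077 - 6279) = 1/60794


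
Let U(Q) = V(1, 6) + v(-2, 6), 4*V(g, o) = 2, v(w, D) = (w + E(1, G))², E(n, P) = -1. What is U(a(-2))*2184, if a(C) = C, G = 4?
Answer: 20748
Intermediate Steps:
v(w, D) = (-1 + w)² (v(w, D) = (w - 1)² = (-1 + w)²)
V(g, o) = ½ (V(g, o) = (¼)*2 = ½)
U(Q) = 19/2 (U(Q) = ½ + (-1 - 2)² = ½ + (-3)² = ½ + 9 = 19/2)
U(a(-2))*2184 = (19/2)*2184 = 20748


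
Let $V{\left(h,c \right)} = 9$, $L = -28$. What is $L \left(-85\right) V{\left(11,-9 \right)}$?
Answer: $21420$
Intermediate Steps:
$L \left(-85\right) V{\left(11,-9 \right)} = \left(-28\right) \left(-85\right) 9 = 2380 \cdot 9 = 21420$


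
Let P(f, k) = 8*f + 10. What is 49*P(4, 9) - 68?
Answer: 1990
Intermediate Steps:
P(f, k) = 10 + 8*f
49*P(4, 9) - 68 = 49*(10 + 8*4) - 68 = 49*(10 + 32) - 68 = 49*42 - 68 = 2058 - 68 = 1990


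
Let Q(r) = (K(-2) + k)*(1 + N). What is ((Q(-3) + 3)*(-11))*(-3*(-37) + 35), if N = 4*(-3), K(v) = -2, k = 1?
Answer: -22484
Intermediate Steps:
N = -12
Q(r) = 11 (Q(r) = (-2 + 1)*(1 - 12) = -1*(-11) = 11)
((Q(-3) + 3)*(-11))*(-3*(-37) + 35) = ((11 + 3)*(-11))*(-3*(-37) + 35) = (14*(-11))*(111 + 35) = -154*146 = -22484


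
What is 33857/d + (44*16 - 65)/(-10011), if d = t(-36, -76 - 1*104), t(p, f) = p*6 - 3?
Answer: -1591936/10293 ≈ -154.66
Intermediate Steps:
t(p, f) = -3 + 6*p (t(p, f) = 6*p - 3 = -3 + 6*p)
d = -219 (d = -3 + 6*(-36) = -3 - 216 = -219)
33857/d + (44*16 - 65)/(-10011) = 33857/(-219) + (44*16 - 65)/(-10011) = 33857*(-1/219) + (704 - 65)*(-1/10011) = -33857/219 + 639*(-1/10011) = -33857/219 - 3/47 = -1591936/10293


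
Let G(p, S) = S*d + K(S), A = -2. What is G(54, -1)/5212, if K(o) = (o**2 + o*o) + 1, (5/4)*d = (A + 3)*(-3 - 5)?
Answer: 47/26060 ≈ 0.0018035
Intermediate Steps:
d = -32/5 (d = 4*((-2 + 3)*(-3 - 5))/5 = 4*(1*(-8))/5 = (4/5)*(-8) = -32/5 ≈ -6.4000)
K(o) = 1 + 2*o**2 (K(o) = (o**2 + o**2) + 1 = 2*o**2 + 1 = 1 + 2*o**2)
G(p, S) = 1 + 2*S**2 - 32*S/5 (G(p, S) = S*(-32/5) + (1 + 2*S**2) = -32*S/5 + (1 + 2*S**2) = 1 + 2*S**2 - 32*S/5)
G(54, -1)/5212 = (1 + 2*(-1)**2 - 32/5*(-1))/5212 = (1 + 2*1 + 32/5)*(1/5212) = (1 + 2 + 32/5)*(1/5212) = (47/5)*(1/5212) = 47/26060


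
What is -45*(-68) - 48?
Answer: 3012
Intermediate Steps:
-45*(-68) - 48 = 3060 - 48 = 3012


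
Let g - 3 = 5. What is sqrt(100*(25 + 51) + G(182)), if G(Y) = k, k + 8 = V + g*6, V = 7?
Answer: sqrt(7647) ≈ 87.447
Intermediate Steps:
g = 8 (g = 3 + 5 = 8)
k = 47 (k = -8 + (7 + 8*6) = -8 + (7 + 48) = -8 + 55 = 47)
G(Y) = 47
sqrt(100*(25 + 51) + G(182)) = sqrt(100*(25 + 51) + 47) = sqrt(100*76 + 47) = sqrt(7600 + 47) = sqrt(7647)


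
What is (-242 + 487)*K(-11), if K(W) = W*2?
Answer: -5390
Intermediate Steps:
K(W) = 2*W
(-242 + 487)*K(-11) = (-242 + 487)*(2*(-11)) = 245*(-22) = -5390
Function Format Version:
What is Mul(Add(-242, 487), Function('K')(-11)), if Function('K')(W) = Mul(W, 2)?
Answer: -5390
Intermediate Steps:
Function('K')(W) = Mul(2, W)
Mul(Add(-242, 487), Function('K')(-11)) = Mul(Add(-242, 487), Mul(2, -11)) = Mul(245, -22) = -5390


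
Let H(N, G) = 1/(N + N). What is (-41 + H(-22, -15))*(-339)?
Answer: 611895/44 ≈ 13907.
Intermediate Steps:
H(N, G) = 1/(2*N)
(-41 + H(-22, -15))*(-339) = (-41 + (½)/(-22))*(-339) = (-41 + (½)*(-1/22))*(-339) = (-41 - 1/44)*(-339) = -1805/44*(-339) = 611895/44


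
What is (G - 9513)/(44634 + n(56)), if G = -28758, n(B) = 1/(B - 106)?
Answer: -1913550/2231699 ≈ -0.85744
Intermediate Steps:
n(B) = 1/(-106 + B)
(G - 9513)/(44634 + n(56)) = (-28758 - 9513)/(44634 + 1/(-106 + 56)) = -38271/(44634 + 1/(-50)) = -38271/(44634 - 1/50) = -38271/2231699/50 = -38271*50/2231699 = -1913550/2231699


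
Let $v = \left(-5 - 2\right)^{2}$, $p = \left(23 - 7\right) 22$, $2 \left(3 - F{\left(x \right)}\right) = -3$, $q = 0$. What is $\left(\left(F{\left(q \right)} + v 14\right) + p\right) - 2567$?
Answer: $- \frac{3049}{2} \approx -1524.5$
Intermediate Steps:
$F{\left(x \right)} = \frac{9}{2}$ ($F{\left(x \right)} = 3 - - \frac{3}{2} = 3 + \frac{3}{2} = \frac{9}{2}$)
$p = 352$ ($p = 16 \cdot 22 = 352$)
$v = 49$ ($v = \left(-7\right)^{2} = 49$)
$\left(\left(F{\left(q \right)} + v 14\right) + p\right) - 2567 = \left(\left(\frac{9}{2} + 49 \cdot 14\right) + 352\right) - 2567 = \left(\left(\frac{9}{2} + 686\right) + 352\right) - 2567 = \left(\frac{1381}{2} + 352\right) - 2567 = \frac{2085}{2} - 2567 = - \frac{3049}{2}$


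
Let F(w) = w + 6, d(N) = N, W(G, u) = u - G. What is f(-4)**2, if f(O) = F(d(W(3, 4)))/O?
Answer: 49/16 ≈ 3.0625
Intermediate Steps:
F(w) = 6 + w
f(O) = 7/O (f(O) = (6 + (4 - 1*3))/O = (6 + (4 - 3))/O = (6 + 1)/O = 7/O)
f(-4)**2 = (7/(-4))**2 = (7*(-1/4))**2 = (-7/4)**2 = 49/16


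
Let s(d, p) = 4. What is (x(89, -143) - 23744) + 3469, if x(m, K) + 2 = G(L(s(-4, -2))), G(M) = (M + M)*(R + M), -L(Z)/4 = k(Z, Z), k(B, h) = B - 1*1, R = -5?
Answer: -19869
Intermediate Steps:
k(B, h) = -1 + B (k(B, h) = B - 1 = -1 + B)
L(Z) = 4 - 4*Z (L(Z) = -4*(-1 + Z) = 4 - 4*Z)
G(M) = 2*M*(-5 + M) (G(M) = (M + M)*(-5 + M) = (2*M)*(-5 + M) = 2*M*(-5 + M))
x(m, K) = 406 (x(m, K) = -2 + 2*(4 - 4*4)*(-5 + (4 - 4*4)) = -2 + 2*(4 - 16)*(-5 + (4 - 16)) = -2 + 2*(-12)*(-5 - 12) = -2 + 2*(-12)*(-17) = -2 + 408 = 406)
(x(89, -143) - 23744) + 3469 = (406 - 23744) + 3469 = -23338 + 3469 = -19869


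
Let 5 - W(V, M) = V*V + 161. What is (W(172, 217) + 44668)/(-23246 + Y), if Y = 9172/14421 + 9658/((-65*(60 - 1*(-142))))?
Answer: -1413291456720/2200798090619 ≈ -0.64217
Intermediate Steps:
Y = -9424829/94673865 (Y = 9172*(1/14421) + 9658/((-65*(60 + 142))) = 9172/14421 + 9658/((-65*202)) = 9172/14421 + 9658/(-13130) = 9172/14421 + 9658*(-1/13130) = 9172/14421 - 4829/6565 = -9424829/94673865 ≈ -0.099550)
W(V, M) = -156 - V² (W(V, M) = 5 - (V*V + 161) = 5 - (V² + 161) = 5 - (161 + V²) = 5 + (-161 - V²) = -156 - V²)
(W(172, 217) + 44668)/(-23246 + Y) = ((-156 - 1*172²) + 44668)/(-23246 - 9424829/94673865) = ((-156 - 1*29584) + 44668)/(-2200798090619/94673865) = ((-156 - 29584) + 44668)*(-94673865/2200798090619) = (-29740 + 44668)*(-94673865/2200798090619) = 14928*(-94673865/2200798090619) = -1413291456720/2200798090619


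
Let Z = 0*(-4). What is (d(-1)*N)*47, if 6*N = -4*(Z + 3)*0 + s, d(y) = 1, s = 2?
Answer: 47/3 ≈ 15.667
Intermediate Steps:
Z = 0
N = ⅓ (N = (-4*(0 + 3)*0 + 2)/6 = (-12*0 + 2)/6 = (-4*0 + 2)/6 = (0 + 2)/6 = (⅙)*2 = ⅓ ≈ 0.33333)
(d(-1)*N)*47 = (1*(⅓))*47 = (⅓)*47 = 47/3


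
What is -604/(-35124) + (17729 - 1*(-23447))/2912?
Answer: 45250771/3196284 ≈ 14.157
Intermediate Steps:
-604/(-35124) + (17729 - 1*(-23447))/2912 = -604*(-1/35124) + (17729 + 23447)*(1/2912) = 151/8781 + 41176*(1/2912) = 151/8781 + 5147/364 = 45250771/3196284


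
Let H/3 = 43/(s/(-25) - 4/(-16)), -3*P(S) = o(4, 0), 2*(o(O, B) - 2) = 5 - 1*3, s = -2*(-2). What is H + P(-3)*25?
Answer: 4225/3 ≈ 1408.3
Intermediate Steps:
s = 4
o(O, B) = 3 (o(O, B) = 2 + (5 - 1*3)/2 = 2 + (5 - 3)/2 = 2 + (½)*2 = 2 + 1 = 3)
P(S) = -1 (P(S) = -⅓*3 = -1)
H = 4300/3 (H = 3*(43/(4/(-25) - 4/(-16))) = 3*(43/(4*(-1/25) - 4*(-1/16))) = 3*(43/(-4/25 + ¼)) = 3*(43/(9/100)) = 3*(43*(100/9)) = 3*(4300/9) = 4300/3 ≈ 1433.3)
H + P(-3)*25 = 4300/3 - 1*25 = 4300/3 - 25 = 4225/3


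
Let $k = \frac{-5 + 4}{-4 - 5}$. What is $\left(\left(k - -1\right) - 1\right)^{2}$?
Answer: $\frac{1}{81} \approx 0.012346$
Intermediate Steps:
$k = \frac{1}{9}$ ($k = - \frac{1}{-9} = \left(-1\right) \left(- \frac{1}{9}\right) = \frac{1}{9} \approx 0.11111$)
$\left(\left(k - -1\right) - 1\right)^{2} = \left(\left(\frac{1}{9} - -1\right) - 1\right)^{2} = \left(\left(\frac{1}{9} + 1\right) - 1\right)^{2} = \left(\frac{10}{9} - 1\right)^{2} = \left(\frac{1}{9}\right)^{2} = \frac{1}{81}$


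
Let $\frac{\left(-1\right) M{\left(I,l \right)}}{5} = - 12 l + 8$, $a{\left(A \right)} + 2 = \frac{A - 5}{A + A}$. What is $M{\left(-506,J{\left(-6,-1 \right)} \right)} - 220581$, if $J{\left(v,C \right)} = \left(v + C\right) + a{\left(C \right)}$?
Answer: $-220981$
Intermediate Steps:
$a{\left(A \right)} = -2 + \frac{-5 + A}{2 A}$ ($a{\left(A \right)} = -2 + \frac{A - 5}{A + A} = -2 + \frac{-5 + A}{2 A}$)
$J{\left(v,C \right)} = C + v + \frac{-5 - 3 C}{2 C}$ ($J{\left(v,C \right)} = \left(v + C\right) + \frac{-5 - 3 C}{2 C} = \left(C + v\right) + \frac{-5 - 3 C}{2 C} = C + v + \frac{-5 - 3 C}{2 C}$)
$M{\left(I,l \right)} = -40 + 60 l$ ($M{\left(I,l \right)} = - 5 \left(- 12 l + 8\right) = - 5 \left(8 - 12 l\right) = -40 + 60 l$)
$M{\left(-506,J{\left(-6,-1 \right)} \right)} - 220581 = \left(-40 + 60 \left(- \frac{3}{2} - 1 - 6 - \frac{5}{2 \left(-1\right)}\right)\right) - 220581 = \left(-40 + 60 \left(- \frac{3}{2} - 1 - 6 - - \frac{5}{2}\right)\right) - 220581 = \left(-40 + 60 \left(- \frac{3}{2} - 1 - 6 + \frac{5}{2}\right)\right) - 220581 = \left(-40 + 60 \left(-6\right)\right) - 220581 = \left(-40 - 360\right) - 220581 = -400 - 220581 = -220981$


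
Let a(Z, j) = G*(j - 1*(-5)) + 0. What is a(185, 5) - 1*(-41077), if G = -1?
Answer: 41067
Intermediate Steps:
a(Z, j) = -5 - j (a(Z, j) = -(j - 1*(-5)) + 0 = -(j + 5) + 0 = -(5 + j) + 0 = (-5 - j) + 0 = -5 - j)
a(185, 5) - 1*(-41077) = (-5 - 1*5) - 1*(-41077) = (-5 - 5) + 41077 = -10 + 41077 = 41067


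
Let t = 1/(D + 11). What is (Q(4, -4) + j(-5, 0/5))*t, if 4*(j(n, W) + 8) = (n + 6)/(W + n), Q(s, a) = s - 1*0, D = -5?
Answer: -27/40 ≈ -0.67500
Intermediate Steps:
Q(s, a) = s (Q(s, a) = s + 0 = s)
j(n, W) = -8 + (6 + n)/(4*(W + n)) (j(n, W) = -8 + ((n + 6)/(W + n))/4 = -8 + ((6 + n)/(W + n))/4 = -8 + (6 + n)/(4*(W + n)))
t = 1/6 (t = 1/(-5 + 11) = 1/6 ≈ 0.16667)
(Q(4, -4) + j(-5, 0/5))*t = (4 + (6 - 0/5 - 31*(-5))/(4*(0/5 - 5)))*(1/6) = (4 + (6 - 0/5 + 155)/(4*(0*(1/5) - 5)))*(1/6) = (4 + (6 - 32*0 + 155)/(4*(0 - 5)))*(1/6) = (4 + (1/4)*(6 + 0 + 155)/(-5))*(1/6) = (4 + (1/4)*(-1/5)*161)*(1/6) = (4 - 161/20)*(1/6) = -81/20*1/6 = -27/40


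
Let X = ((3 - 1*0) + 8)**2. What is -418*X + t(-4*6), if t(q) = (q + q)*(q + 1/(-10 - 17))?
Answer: -444818/9 ≈ -49424.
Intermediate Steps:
X = 121 (X = ((3 + 0) + 8)**2 = (3 + 8)**2 = 11**2 = 121)
t(q) = 2*q*(-1/27 + q) (t(q) = (2*q)*(q + 1/(-27)) = (2*q)*(q - 1/27) = (2*q)*(-1/27 + q) = 2*q*(-1/27 + q))
-418*X + t(-4*6) = -418*121 + 2*(-4*6)*(-1 + 27*(-4*6))/27 = -50578 + (2/27)*(-24)*(-1 + 27*(-24)) = -50578 + (2/27)*(-24)*(-1 - 648) = -50578 + (2/27)*(-24)*(-649) = -50578 + 10384/9 = -444818/9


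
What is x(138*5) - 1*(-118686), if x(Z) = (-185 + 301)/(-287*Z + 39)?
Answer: 23498759710/197991 ≈ 1.1869e+5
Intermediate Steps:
x(Z) = 116/(39 - 287*Z)
x(138*5) - 1*(-118686) = -116/(-39 + 287*(138*5)) - 1*(-118686) = -116/(-39 + 287*690) + 118686 = -116/(-39 + 198030) + 118686 = -116/197991 + 118686 = 23498759710/197991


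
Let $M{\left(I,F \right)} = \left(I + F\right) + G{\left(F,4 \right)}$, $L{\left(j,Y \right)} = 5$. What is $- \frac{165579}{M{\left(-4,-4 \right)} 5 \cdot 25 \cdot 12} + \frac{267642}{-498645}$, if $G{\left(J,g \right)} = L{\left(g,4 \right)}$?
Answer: $\frac{602672233}{16621500} \approx 36.259$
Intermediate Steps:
$G{\left(J,g \right)} = 5$
$M{\left(I,F \right)} = 5 + F + I$ ($M{\left(I,F \right)} = \left(I + F\right) + 5 = \left(F + I\right) + 5 = 5 + F + I$)
$- \frac{165579}{M{\left(-4,-4 \right)} 5 \cdot 25 \cdot 12} + \frac{267642}{-498645} = - \frac{165579}{\left(5 - 4 - 4\right) 5 \cdot 25 \cdot 12} + \frac{267642}{-498645} = - \frac{165579}{\left(-3\right) 5 \cdot 25 \cdot 12} + 267642 \left(- \frac{1}{498645}\right) = - \frac{165579}{\left(-15\right) 25 \cdot 12} - \frac{29738}{55405} = - \frac{165579}{\left(-375\right) 12} - \frac{29738}{55405} = - \frac{165579}{-4500} - \frac{29738}{55405} = \left(-165579\right) \left(- \frac{1}{4500}\right) - \frac{29738}{55405} = \frac{55193}{1500} - \frac{29738}{55405} = \frac{602672233}{16621500}$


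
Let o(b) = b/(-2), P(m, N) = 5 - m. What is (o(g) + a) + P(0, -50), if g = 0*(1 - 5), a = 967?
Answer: 972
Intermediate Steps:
g = 0 (g = 0*(-4) = 0)
o(b) = -b/2 (o(b) = b*(-½) = -b/2)
(o(g) + a) + P(0, -50) = (-½*0 + 967) + (5 - 1*0) = (0 + 967) + (5 + 0) = 967 + 5 = 972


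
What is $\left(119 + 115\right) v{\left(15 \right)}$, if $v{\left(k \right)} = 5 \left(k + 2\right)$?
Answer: $19890$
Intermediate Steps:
$v{\left(k \right)} = 10 + 5 k$ ($v{\left(k \right)} = 5 \left(2 + k\right) = 10 + 5 k$)
$\left(119 + 115\right) v{\left(15 \right)} = \left(119 + 115\right) \left(10 + 5 \cdot 15\right) = 234 \left(10 + 75\right) = 234 \cdot 85 = 19890$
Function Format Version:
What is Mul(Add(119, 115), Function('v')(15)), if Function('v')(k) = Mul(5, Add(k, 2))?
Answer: 19890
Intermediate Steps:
Function('v')(k) = Add(10, Mul(5, k)) (Function('v')(k) = Mul(5, Add(2, k)) = Add(10, Mul(5, k)))
Mul(Add(119, 115), Function('v')(15)) = Mul(Add(119, 115), Add(10, Mul(5, 15))) = Mul(234, Add(10, 75)) = Mul(234, 85) = 19890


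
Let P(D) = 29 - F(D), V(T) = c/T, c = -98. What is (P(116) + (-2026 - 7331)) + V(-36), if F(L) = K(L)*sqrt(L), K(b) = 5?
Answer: -167855/18 - 10*sqrt(29) ≈ -9379.1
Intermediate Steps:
V(T) = -98/T
F(L) = 5*sqrt(L)
P(D) = 29 - 5*sqrt(D)
(P(116) + (-2026 - 7331)) + V(-36) = ((29 - 10*sqrt(29)) + (-2026 - 7331)) - 98/(-36) = ((29 - 10*sqrt(29)) - 9357) - 98*(-1/36) = ((29 - 10*sqrt(29)) - 9357) + 49/18 = (-9328 - 10*sqrt(29)) + 49/18 = -167855/18 - 10*sqrt(29)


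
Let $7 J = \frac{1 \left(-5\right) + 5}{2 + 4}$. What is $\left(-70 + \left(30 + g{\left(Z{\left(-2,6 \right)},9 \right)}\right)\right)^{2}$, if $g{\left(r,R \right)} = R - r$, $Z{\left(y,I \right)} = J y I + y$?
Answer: $841$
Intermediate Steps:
$J = 0$ ($J = \frac{\left(1 \left(-5\right) + 5\right) \frac{1}{2 + 4}}{7} = \frac{\left(-5 + 5\right) \frac{1}{6}}{7} = \frac{0 \cdot \frac{1}{6}}{7} = \frac{1}{7} \cdot 0 = 0$)
$Z{\left(y,I \right)} = y$ ($Z{\left(y,I \right)} = 0 y I + y = 0 I + y = 0 + y = y$)
$\left(-70 + \left(30 + g{\left(Z{\left(-2,6 \right)},9 \right)}\right)\right)^{2} = \left(-70 + \left(30 + \left(9 - -2\right)\right)\right)^{2} = \left(-70 + \left(30 + \left(9 + 2\right)\right)\right)^{2} = \left(-70 + \left(30 + 11\right)\right)^{2} = \left(-70 + 41\right)^{2} = \left(-29\right)^{2} = 841$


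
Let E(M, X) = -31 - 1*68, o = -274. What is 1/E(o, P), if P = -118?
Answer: -1/99 ≈ -0.010101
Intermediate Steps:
E(M, X) = -99 (E(M, X) = -31 - 68 = -99)
1/E(o, P) = 1/(-99) = -1/99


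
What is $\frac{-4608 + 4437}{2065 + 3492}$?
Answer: $- \frac{171}{5557} \approx -0.030772$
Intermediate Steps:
$\frac{-4608 + 4437}{2065 + 3492} = - \frac{171}{5557}$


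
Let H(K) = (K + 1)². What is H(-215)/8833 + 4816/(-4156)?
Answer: 36947112/9177487 ≈ 4.0258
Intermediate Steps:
H(K) = (1 + K)²
H(-215)/8833 + 4816/(-4156) = (1 - 215)²/8833 + 4816/(-4156) = (-214)²*(1/8833) + 4816*(-1/4156) = 45796*(1/8833) - 1204/1039 = 45796/8833 - 1204/1039 = 36947112/9177487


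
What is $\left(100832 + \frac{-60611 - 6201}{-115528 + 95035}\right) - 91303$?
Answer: $\frac{195344609}{20493} \approx 9532.3$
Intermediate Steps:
$\left(100832 + \frac{-60611 - 6201}{-115528 + 95035}\right) - 91303 = \left(100832 - \frac{66812}{-20493}\right) - 91303 = \left(100832 - - \frac{66812}{20493}\right) - 91303 = \left(100832 + \frac{66812}{20493}\right) - 91303 = \frac{2066416988}{20493} - 91303 = \frac{195344609}{20493}$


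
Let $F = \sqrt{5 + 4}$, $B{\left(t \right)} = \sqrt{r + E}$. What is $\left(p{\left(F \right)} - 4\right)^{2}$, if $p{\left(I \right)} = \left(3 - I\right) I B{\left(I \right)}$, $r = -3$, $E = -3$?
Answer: $16$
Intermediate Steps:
$B{\left(t \right)} = i \sqrt{6}$ ($B{\left(t \right)} = \sqrt{-3 - 3} = \sqrt{-6} = i \sqrt{6}$)
$F = 3$ ($F = \sqrt{9} = 3$)
$p{\left(I \right)} = i I \sqrt{6} \left(3 - I\right)$ ($p{\left(I \right)} = \left(3 - I\right) I i \sqrt{6} = I \left(3 - I\right) i \sqrt{6} = i I \sqrt{6} \left(3 - I\right)$)
$\left(p{\left(F \right)} - 4\right)^{2} = \left(i 3 \sqrt{6} \left(3 - 3\right) - 4\right)^{2} = \left(i 3 \sqrt{6} \cdot 0 - 4\right)^{2} = \left(0 - 4\right)^{2} = \left(-4\right)^{2} = 16$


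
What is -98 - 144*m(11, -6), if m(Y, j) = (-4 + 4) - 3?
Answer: 334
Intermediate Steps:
m(Y, j) = -3 (m(Y, j) = 0 - 3 = -3)
-98 - 144*m(11, -6) = -98 - 144*(-3) = -98 + 432 = 334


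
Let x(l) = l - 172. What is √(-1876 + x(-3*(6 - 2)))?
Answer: 2*I*√515 ≈ 45.387*I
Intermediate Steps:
x(l) = -172 + l
√(-1876 + x(-3*(6 - 2))) = √(-1876 + (-172 - 3*(6 - 2))) = √(-1876 + (-172 - 3*4)) = √(-1876 + (-172 - 12)) = √(-1876 - 184) = √(-2060) = 2*I*√515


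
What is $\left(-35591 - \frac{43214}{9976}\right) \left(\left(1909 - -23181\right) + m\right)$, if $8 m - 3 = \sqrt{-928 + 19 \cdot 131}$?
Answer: $- \frac{35638271299345}{39904} - \frac{177549515 \sqrt{1561}}{39904} \approx -8.9328 \cdot 10^{8}$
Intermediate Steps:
$m = \frac{3}{8} + \frac{\sqrt{1561}}{8}$ ($m = \frac{3}{8} + \frac{\sqrt{-928 + 19 \cdot 131}}{8} = \frac{3}{8} + \frac{\sqrt{-928 + 2489}}{8} = \frac{3}{8} + \frac{\sqrt{1561}}{8} \approx 5.3137$)
$\left(-35591 - \frac{43214}{9976}\right) \left(\left(1909 - -23181\right) + m\right) = \left(-35591 - \frac{43214}{9976}\right) \left(\left(1909 - -23181\right) + \left(\frac{3}{8} + \frac{\sqrt{1561}}{8}\right)\right) = \left(-35591 - \frac{21607}{4988}\right) \left(\left(1909 + 23181\right) + \left(\frac{3}{8} + \frac{\sqrt{1561}}{8}\right)\right) = \left(-35591 - \frac{21607}{4988}\right) \left(25090 + \left(\frac{3}{8} + \frac{\sqrt{1561}}{8}\right)\right) = - \frac{177549515 \left(\frac{200723}{8} + \frac{\sqrt{1561}}{8}\right)}{4988} = - \frac{35638271299345}{39904} - \frac{177549515 \sqrt{1561}}{39904}$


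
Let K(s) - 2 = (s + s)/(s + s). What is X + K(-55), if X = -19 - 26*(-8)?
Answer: 192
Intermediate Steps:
K(s) = 3 (K(s) = 2 + (s + s)/(s + s) = 2 + (2*s)/((2*s)) = 2 + (2*s)*(1/(2*s)) = 2 + 1 = 3)
X = 189 (X = -19 + 208 = 189)
X + K(-55) = 189 + 3 = 192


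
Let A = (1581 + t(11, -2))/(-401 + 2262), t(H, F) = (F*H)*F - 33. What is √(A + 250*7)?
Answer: 3*√673752718/1861 ≈ 41.843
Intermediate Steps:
t(H, F) = -33 + H*F² (t(H, F) = H*F² - 33 = -33 + H*F²)
A = 1592/1861 (A = (1581 + (-33 + 11*(-2)²))/(-401 + 2262) = (1581 + (-33 + 11*4))/1861 = (1581 + (-33 + 44))*(1/1861) = (1581 + 11)*(1/1861) = 1592*(1/1861) = 1592/1861 ≈ 0.85545)
√(A + 250*7) = √(1592/1861 + 250*7) = √(1592/1861 + 1750) = √(3258342/1861) = 3*√673752718/1861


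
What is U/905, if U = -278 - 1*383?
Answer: -661/905 ≈ -0.73039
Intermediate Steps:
U = -661 (U = -278 - 383 = -661)
U/905 = -661/905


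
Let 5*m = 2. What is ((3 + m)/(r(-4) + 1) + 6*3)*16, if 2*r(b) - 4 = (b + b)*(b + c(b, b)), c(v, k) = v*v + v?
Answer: 41488/145 ≈ 286.12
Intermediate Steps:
m = 2/5 (m = (1/5)*2 = 2/5 ≈ 0.40000)
c(v, k) = v + v**2 (c(v, k) = v**2 + v = v + v**2)
r(b) = 2 + b*(b + b*(1 + b)) (r(b) = 2 + ((b + b)*(b + b*(1 + b)))/2 = 2 + ((2*b)*(b + b*(1 + b)))/2 = 2 + (2*b*(b + b*(1 + b)))/2 = 2 + b*(b + b*(1 + b)))
((3 + m)/(r(-4) + 1) + 6*3)*16 = ((3 + 2/5)/((2 + (-4)**3 + 2*(-4)**2) + 1) + 6*3)*16 = (17/(5*((2 - 64 + 2*16) + 1)) + 18)*16 = (17/(5*((2 - 64 + 32) + 1)) + 18)*16 = (17/(5*(-30 + 1)) + 18)*16 = ((17/5)/(-29) + 18)*16 = ((17/5)*(-1/29) + 18)*16 = (-17/145 + 18)*16 = (2593/145)*16 = 41488/145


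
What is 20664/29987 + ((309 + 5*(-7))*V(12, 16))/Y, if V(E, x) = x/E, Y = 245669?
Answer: 15262378400/22100628909 ≈ 0.69059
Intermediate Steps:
20664/29987 + ((309 + 5*(-7))*V(12, 16))/Y = 20664/29987 + ((309 + 5*(-7))*(16/12))/245669 = 20664*(1/29987) + ((309 - 35)*(16*(1/12)))*(1/245669) = 20664/29987 + (274*(4/3))*(1/245669) = 20664/29987 + (1096/3)*(1/245669) = 20664/29987 + 1096/737007 = 15262378400/22100628909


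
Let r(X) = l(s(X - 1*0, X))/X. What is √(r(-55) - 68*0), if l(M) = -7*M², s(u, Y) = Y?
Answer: √385 ≈ 19.621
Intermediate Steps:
r(X) = -7*X (r(X) = (-7*X²)/X = -7*X)
√(r(-55) - 68*0) = √(-7*(-55) - 68*0) = √(385 + 0) = √385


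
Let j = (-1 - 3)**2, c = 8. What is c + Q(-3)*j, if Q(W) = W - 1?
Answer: -56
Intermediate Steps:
Q(W) = -1 + W
j = 16 (j = (-4)**2 = 16)
c + Q(-3)*j = 8 + (-1 - 3)*16 = 8 - 4*16 = 8 - 64 = -56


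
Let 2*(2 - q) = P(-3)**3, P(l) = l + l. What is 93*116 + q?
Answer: 10898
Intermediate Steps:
P(l) = 2*l
q = 110 (q = 2 - (2*(-3))**3/2 = 2 - 1/2*(-6)**3 = 2 - 1/2*(-216) = 2 + 108 = 110)
93*116 + q = 93*116 + 110 = 10788 + 110 = 10898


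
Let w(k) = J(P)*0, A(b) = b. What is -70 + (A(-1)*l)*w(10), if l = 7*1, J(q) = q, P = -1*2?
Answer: -70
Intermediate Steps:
P = -2
w(k) = 0 (w(k) = -2*0 = 0)
l = 7
-70 + (A(-1)*l)*w(10) = -70 - 1*7*0 = -70 - 7*0 = -70 + 0 = -70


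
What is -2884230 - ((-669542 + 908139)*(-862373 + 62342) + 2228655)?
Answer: 190879883622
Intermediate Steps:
-2884230 - ((-669542 + 908139)*(-862373 + 62342) + 2228655) = -2884230 - (238597*(-800031) + 2228655) = -2884230 - (-190884996507 + 2228655) = -2884230 - 1*(-190882767852) = -2884230 + 190882767852 = 190879883622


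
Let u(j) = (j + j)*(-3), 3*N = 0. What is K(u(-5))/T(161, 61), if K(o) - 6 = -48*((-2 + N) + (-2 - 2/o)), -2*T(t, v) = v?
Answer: -2012/305 ≈ -6.5967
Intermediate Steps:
T(t, v) = -v/2
N = 0 (N = (1/3)*0 = 0)
u(j) = -6*j (u(j) = (2*j)*(-3) = -6*j)
K(o) = 198 + 96/o (K(o) = 6 - 48*((-2 + 0) + (-2 - 2/o)) = 6 - 48*(-2 + (-2 - 2/o)) = 6 - 48*(-4 - 2/o) = 6 + (192 + 96/o) = 198 + 96/o)
K(u(-5))/T(161, 61) = (198 + 96/((-6*(-5))))/((-1/2*61)) = (198 + 96/30)/(-61/2) = (198 + 96*(1/30))*(-2/61) = (198 + 16/5)*(-2/61) = (1006/5)*(-2/61) = -2012/305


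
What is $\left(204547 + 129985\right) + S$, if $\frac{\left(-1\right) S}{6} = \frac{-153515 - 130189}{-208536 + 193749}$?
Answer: $\frac{549446940}{1643} \approx 3.3442 \cdot 10^{5}$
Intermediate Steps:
$S = - \frac{189136}{1643}$ ($S = - 6 \frac{-153515 - 130189}{-208536 + 193749} = - 6 \left(- \frac{283704}{-14787}\right) = - 6 \left(\left(-283704\right) \left(- \frac{1}{14787}\right)\right) = \left(-6\right) \frac{94568}{4929} = - \frac{189136}{1643} \approx -115.12$)
$\left(204547 + 129985\right) + S = \left(204547 + 129985\right) - \frac{189136}{1643} = 334532 - \frac{189136}{1643} = \frac{549446940}{1643}$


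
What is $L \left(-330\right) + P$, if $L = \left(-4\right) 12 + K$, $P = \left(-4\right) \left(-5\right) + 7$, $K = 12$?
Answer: $11907$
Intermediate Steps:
$P = 27$ ($P = 20 + 7 = 27$)
$L = -36$ ($L = \left(-4\right) 12 + 12 = -48 + 12 = -36$)
$L \left(-330\right) + P = \left(-36\right) \left(-330\right) + 27 = 11880 + 27 = 11907$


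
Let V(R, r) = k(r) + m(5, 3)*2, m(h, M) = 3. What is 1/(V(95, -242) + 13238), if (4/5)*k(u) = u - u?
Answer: 1/13244 ≈ 7.5506e-5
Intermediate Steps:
k(u) = 0 (k(u) = 5*(u - u)/4 = (5/4)*0 = 0)
V(R, r) = 6 (V(R, r) = 0 + 3*2 = 0 + 6 = 6)
1/(V(95, -242) + 13238) = 1/(6 + 13238) = 1/13244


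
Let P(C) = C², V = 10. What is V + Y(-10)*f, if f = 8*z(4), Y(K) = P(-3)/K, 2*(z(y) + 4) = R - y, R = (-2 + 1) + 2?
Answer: 248/5 ≈ 49.600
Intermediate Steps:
R = 1 (R = -1 + 2 = 1)
z(y) = -7/2 - y/2 (z(y) = -4 + (1 - y)/2 = -4 + (½ - y/2) = -7/2 - y/2)
Y(K) = 9/K (Y(K) = (-3)²/K = 9/K)
f = -44 (f = 8*(-7/2 - ½*4) = 8*(-7/2 - 2) = 8*(-11/2) = -44)
V + Y(-10)*f = 10 + (9/(-10))*(-44) = 10 + (9*(-⅒))*(-44) = 10 - 9/10*(-44) = 10 + 198/5 = 248/5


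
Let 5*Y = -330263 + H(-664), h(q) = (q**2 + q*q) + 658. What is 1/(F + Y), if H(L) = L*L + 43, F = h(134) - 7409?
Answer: 5/256481 ≈ 1.9495e-5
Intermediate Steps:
h(q) = 658 + 2*q**2 (h(q) = (q**2 + q**2) + 658 = 2*q**2 + 658 = 658 + 2*q**2)
F = 29161 (F = (658 + 2*134**2) - 7409 = (658 + 2*17956) - 7409 = (658 + 35912) - 7409 = 36570 - 7409 = 29161)
H(L) = 43 + L**2 (H(L) = L**2 + 43 = 43 + L**2)
Y = 110676/5 (Y = (-330263 + (43 + (-664)**2))/5 = (-330263 + (43 + 440896))/5 = (-330263 + 440939)/5 = (1/5)*110676 = 110676/5 ≈ 22135.)
1/(F + Y) = 1/(29161 + 110676/5) = 1/(256481/5) = 5/256481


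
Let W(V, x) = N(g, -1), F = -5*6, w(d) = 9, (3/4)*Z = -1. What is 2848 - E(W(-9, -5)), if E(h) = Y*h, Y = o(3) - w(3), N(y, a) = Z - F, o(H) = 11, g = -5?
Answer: 8372/3 ≈ 2790.7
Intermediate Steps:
Z = -4/3 (Z = (4/3)*(-1) = -4/3 ≈ -1.3333)
F = -30
N(y, a) = 86/3 (N(y, a) = -4/3 - 1*(-30) = -4/3 + 30 = 86/3)
W(V, x) = 86/3
Y = 2 (Y = 11 - 1*9 = 11 - 9 = 2)
E(h) = 2*h
2848 - E(W(-9, -5)) = 2848 - 2*86/3 = 2848 - 1*172/3 = 2848 - 172/3 = 8372/3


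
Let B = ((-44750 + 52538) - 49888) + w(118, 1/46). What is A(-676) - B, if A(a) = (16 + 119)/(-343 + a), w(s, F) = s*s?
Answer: 28711209/1019 ≈ 28176.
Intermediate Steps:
w(s, F) = s**2
A(a) = 135/(-343 + a)
B = -28176 (B = ((-44750 + 52538) - 49888) + 118**2 = (7788 - 49888) + 13924 = -42100 + 13924 = -28176)
A(-676) - B = 135/(-343 - 676) - 1*(-28176) = 135/(-1019) + 28176 = 135*(-1/1019) + 28176 = -135/1019 + 28176 = 28711209/1019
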